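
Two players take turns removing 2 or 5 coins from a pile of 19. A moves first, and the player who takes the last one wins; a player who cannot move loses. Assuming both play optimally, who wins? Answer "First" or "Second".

First

i:   0  1  2  3  4  5  6  7  8  9 10 11 12 13 14 15 16 17 18 19
     L  L  W  W  L  W  W  L  L  W  W  L  W  W  L  L  W  W  L  W
Position 19 is W, so the first player wins.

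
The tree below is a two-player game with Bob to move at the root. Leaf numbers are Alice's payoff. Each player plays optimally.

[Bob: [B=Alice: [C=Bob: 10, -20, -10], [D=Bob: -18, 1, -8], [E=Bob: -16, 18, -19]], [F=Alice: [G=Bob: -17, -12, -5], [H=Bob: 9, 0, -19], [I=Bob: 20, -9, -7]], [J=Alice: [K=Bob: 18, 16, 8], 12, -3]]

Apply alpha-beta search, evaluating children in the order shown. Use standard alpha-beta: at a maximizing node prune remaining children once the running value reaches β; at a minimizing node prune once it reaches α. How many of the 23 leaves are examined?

C [α=-∞,β=+∞]: v=-20
D [α=-20,β=+∞]: v=-18
E [α=-18,β=+∞]: v=-19
B [α=-∞,β=+∞]: v=-18
G [α=-∞,β=-18]: v=-17
F [α=-∞,β=-18]: v=-17 after child 1 ≥ β → β-cutoff, skip 2
K [α=-∞,β=-18]: v=8
J [α=-∞,β=-18]: v=8 after child 1 ≥ β → β-cutoff, skip 2
Root [α=-∞,β=+∞]: v=-18
Leaves evaluated: 15 of 23.

15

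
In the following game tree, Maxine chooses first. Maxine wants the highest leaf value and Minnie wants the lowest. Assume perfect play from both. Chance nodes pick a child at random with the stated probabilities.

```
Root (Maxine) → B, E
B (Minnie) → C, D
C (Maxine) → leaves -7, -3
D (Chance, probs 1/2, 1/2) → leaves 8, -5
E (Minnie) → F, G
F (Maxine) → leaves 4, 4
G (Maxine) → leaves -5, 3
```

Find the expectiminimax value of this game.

3

C (Maxine): max(-7, -3) = -3
D (Chance): 1/2·8 + 1/2·-5 = 1.5
B (Minnie): min(-3, 1.5) = -3
F (Maxine): max(4, 4) = 4
G (Maxine): max(-5, 3) = 3
E (Minnie): min(4, 3) = 3
Root (Maxine): max(-3, 3) = 3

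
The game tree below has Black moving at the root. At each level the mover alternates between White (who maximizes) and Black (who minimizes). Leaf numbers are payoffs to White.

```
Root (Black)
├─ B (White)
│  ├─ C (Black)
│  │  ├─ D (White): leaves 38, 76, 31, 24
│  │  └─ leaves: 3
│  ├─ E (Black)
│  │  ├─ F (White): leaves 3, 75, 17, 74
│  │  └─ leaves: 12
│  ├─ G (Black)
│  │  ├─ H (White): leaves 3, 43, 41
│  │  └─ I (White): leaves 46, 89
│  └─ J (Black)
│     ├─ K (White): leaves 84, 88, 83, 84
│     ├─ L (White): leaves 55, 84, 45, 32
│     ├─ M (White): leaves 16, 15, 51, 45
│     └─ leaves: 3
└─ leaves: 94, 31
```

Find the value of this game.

31

D (White): max(38, 76, 31, 24) = 76
C (Black): min(76, 3) = 3
F (White): max(3, 75, 17, 74) = 75
E (Black): min(75, 12) = 12
H (White): max(3, 43, 41) = 43
I (White): max(46, 89) = 89
G (Black): min(43, 89) = 43
K (White): max(84, 88, 83, 84) = 88
L (White): max(55, 84, 45, 32) = 84
M (White): max(16, 15, 51, 45) = 51
J (Black): min(88, 84, 51, 3) = 3
B (White): max(3, 12, 43, 3) = 43
Root (Black): min(43, 94, 31) = 31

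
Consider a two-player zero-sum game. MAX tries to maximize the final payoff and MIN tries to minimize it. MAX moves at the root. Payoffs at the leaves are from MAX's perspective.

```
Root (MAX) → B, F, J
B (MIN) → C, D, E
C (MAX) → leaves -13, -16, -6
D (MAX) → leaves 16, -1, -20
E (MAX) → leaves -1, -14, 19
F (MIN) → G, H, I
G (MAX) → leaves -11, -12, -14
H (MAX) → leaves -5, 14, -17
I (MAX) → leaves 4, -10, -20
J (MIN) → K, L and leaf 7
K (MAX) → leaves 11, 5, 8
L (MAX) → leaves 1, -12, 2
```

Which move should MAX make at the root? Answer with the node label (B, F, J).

J

C (MAX): max(-13, -16, -6) = -6
D (MAX): max(16, -1, -20) = 16
E (MAX): max(-1, -14, 19) = 19
B (MIN): min(-6, 16, 19) = -6
G (MAX): max(-11, -12, -14) = -11
H (MAX): max(-5, 14, -17) = 14
I (MAX): max(4, -10, -20) = 4
F (MIN): min(-11, 14, 4) = -11
K (MAX): max(11, 5, 8) = 11
L (MAX): max(1, -12, 2) = 2
J (MIN): min(11, 2, 7) = 2
Root (MAX): max(-6, -11, 2) = 2
MAX picks the child with the highest value: J (value 2).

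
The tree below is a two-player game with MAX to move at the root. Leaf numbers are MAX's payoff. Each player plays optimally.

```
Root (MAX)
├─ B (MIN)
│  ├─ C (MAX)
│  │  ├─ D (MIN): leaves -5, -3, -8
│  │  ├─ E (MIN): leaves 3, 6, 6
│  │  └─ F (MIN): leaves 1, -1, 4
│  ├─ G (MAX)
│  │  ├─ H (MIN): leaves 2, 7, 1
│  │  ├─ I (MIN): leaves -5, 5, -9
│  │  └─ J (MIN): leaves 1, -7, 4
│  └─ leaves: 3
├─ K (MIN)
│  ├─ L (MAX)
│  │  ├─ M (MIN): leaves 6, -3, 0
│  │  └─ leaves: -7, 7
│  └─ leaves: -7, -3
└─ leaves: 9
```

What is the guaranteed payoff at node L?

7

M: min(6, -3, 0) = -3
L: max(-3, -7, 7) = 7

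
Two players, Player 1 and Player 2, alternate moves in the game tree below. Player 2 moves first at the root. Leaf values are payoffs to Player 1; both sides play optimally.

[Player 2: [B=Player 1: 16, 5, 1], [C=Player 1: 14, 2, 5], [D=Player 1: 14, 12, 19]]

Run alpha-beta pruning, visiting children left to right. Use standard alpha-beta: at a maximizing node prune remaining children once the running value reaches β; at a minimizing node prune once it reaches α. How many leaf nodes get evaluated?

7

B [α=-∞,β=+∞]: v=16
C [α=-∞,β=16]: v=14
D [α=-∞,β=14]: v=14 after child 1 ≥ β → β-cutoff, skip 2
Root [α=-∞,β=+∞]: v=14
Leaves evaluated: 7 of 9.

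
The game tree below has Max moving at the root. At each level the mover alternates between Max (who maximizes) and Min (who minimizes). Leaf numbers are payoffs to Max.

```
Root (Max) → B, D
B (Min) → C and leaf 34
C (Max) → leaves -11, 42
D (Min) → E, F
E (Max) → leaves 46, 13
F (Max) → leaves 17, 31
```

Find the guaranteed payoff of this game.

C (Max): max(-11, 42) = 42
B (Min): min(42, 34) = 34
E (Max): max(46, 13) = 46
F (Max): max(17, 31) = 31
D (Min): min(46, 31) = 31
Root (Max): max(34, 31) = 34

34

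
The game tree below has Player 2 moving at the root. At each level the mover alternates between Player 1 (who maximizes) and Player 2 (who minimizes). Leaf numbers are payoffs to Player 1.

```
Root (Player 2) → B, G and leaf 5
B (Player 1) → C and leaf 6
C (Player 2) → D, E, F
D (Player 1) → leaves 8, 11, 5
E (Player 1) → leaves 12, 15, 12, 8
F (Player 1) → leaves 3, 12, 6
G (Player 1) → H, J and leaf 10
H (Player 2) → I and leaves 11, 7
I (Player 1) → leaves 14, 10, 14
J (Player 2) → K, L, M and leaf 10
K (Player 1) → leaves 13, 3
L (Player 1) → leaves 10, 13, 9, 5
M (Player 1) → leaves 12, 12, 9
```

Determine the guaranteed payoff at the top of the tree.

5

D (Player 1): max(8, 11, 5) = 11
E (Player 1): max(12, 15, 12, 8) = 15
F (Player 1): max(3, 12, 6) = 12
C (Player 2): min(11, 15, 12) = 11
B (Player 1): max(11, 6) = 11
I (Player 1): max(14, 10, 14) = 14
H (Player 2): min(14, 11, 7) = 7
K (Player 1): max(13, 3) = 13
L (Player 1): max(10, 13, 9, 5) = 13
M (Player 1): max(12, 12, 9) = 12
J (Player 2): min(13, 13, 12, 10) = 10
G (Player 1): max(7, 10, 10) = 10
Root (Player 2): min(11, 10, 5) = 5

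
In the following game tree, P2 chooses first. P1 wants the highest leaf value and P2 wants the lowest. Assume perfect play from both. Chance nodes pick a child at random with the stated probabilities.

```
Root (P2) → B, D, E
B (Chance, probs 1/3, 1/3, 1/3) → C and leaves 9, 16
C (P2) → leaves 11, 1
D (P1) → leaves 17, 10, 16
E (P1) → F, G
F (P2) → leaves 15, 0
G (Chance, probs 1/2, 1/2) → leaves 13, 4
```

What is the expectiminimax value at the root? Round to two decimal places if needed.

8.5

C (P2): min(11, 1) = 1
B (Chance): 1/3·1 + 1/3·9 + 1/3·16 = 8.67
D (P1): max(17, 10, 16) = 17
F (P2): min(15, 0) = 0
G (Chance): 1/2·13 + 1/2·4 = 8.5
E (P1): max(0, 8.5) = 8.5
Root (P2): min(8.67, 17, 8.5) = 8.5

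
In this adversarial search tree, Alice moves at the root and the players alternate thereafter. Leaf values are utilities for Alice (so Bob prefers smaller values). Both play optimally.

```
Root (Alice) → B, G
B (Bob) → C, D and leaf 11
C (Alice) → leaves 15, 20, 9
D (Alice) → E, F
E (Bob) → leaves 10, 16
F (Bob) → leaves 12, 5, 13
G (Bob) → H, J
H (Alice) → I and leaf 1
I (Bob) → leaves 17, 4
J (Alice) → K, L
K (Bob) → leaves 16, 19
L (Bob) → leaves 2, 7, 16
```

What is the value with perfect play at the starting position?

C (Alice): max(15, 20, 9) = 20
E (Bob): min(10, 16) = 10
F (Bob): min(12, 5, 13) = 5
D (Alice): max(10, 5) = 10
B (Bob): min(20, 10, 11) = 10
I (Bob): min(17, 4) = 4
H (Alice): max(4, 1) = 4
K (Bob): min(16, 19) = 16
L (Bob): min(2, 7, 16) = 2
J (Alice): max(16, 2) = 16
G (Bob): min(4, 16) = 4
Root (Alice): max(10, 4) = 10

10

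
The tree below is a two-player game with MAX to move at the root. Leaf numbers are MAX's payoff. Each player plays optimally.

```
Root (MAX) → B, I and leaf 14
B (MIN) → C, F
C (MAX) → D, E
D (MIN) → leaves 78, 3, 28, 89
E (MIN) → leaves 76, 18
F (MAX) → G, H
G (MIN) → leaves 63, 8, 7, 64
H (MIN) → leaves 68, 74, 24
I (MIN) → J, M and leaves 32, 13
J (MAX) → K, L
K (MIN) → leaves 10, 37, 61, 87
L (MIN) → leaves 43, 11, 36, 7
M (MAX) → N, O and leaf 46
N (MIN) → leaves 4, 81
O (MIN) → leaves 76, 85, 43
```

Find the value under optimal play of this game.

D (MIN): min(78, 3, 28, 89) = 3
E (MIN): min(76, 18) = 18
C (MAX): max(3, 18) = 18
G (MIN): min(63, 8, 7, 64) = 7
H (MIN): min(68, 74, 24) = 24
F (MAX): max(7, 24) = 24
B (MIN): min(18, 24) = 18
K (MIN): min(10, 37, 61, 87) = 10
L (MIN): min(43, 11, 36, 7) = 7
J (MAX): max(10, 7) = 10
N (MIN): min(4, 81) = 4
O (MIN): min(76, 85, 43) = 43
M (MAX): max(4, 43, 46) = 46
I (MIN): min(10, 46, 32, 13) = 10
Root (MAX): max(18, 10, 14) = 18

18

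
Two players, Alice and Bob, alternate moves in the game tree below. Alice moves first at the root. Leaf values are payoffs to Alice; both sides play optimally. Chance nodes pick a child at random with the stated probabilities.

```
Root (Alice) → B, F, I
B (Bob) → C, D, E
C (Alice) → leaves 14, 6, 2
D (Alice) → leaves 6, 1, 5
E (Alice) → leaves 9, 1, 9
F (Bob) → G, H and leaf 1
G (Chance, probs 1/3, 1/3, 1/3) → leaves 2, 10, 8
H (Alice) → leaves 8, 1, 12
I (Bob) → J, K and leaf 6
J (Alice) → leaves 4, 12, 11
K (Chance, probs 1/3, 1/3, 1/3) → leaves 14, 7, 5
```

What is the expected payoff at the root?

6

C (Alice): max(14, 6, 2) = 14
D (Alice): max(6, 1, 5) = 6
E (Alice): max(9, 1, 9) = 9
B (Bob): min(14, 6, 9) = 6
G (Chance): 1/3·2 + 1/3·10 + 1/3·8 = 6.67
H (Alice): max(8, 1, 12) = 12
F (Bob): min(6.67, 12, 1) = 1
J (Alice): max(4, 12, 11) = 12
K (Chance): 1/3·14 + 1/3·7 + 1/3·5 = 8.67
I (Bob): min(12, 8.67, 6) = 6
Root (Alice): max(6, 1, 6) = 6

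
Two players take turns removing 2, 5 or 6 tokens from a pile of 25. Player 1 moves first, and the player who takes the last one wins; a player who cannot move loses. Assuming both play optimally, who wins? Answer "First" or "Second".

Mark each pile size as W (mover wins) or L (mover loses):
i:   0  1  2  3  4  5  6  7  8  9 10 11 12 13 14 15 16 17 18 19 20 21 22 23 24 25
     L  L  W  W  L  W  W  W  L  W  W  L  L  W  W  L  W  W  W  L  W  W  L  L  W  W
Position 25 is W, so the first player wins.

First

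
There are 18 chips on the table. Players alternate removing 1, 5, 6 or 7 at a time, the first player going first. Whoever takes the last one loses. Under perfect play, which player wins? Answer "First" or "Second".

Compute winning (W) and losing (L) positions by backward induction:
i:   0  1  2  3  4  5  6  7  8  9 10 11 12 13 14 15 16 17 18
     W  L  W  L  W  L  W  W  W  W  W  W  W  L  W  L  W  L  W
Position 18 is W, so the first player wins.

First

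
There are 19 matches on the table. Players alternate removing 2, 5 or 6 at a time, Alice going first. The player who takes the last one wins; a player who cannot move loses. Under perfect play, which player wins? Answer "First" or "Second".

Second

Compute winning (W) and losing (L) positions by backward induction:
i:   0  1  2  3  4  5  6  7  8  9 10 11 12 13 14 15 16 17 18 19
     L  L  W  W  L  W  W  W  L  W  W  L  L  W  W  L  W  W  W  L
Position 19 is L, so the second player wins.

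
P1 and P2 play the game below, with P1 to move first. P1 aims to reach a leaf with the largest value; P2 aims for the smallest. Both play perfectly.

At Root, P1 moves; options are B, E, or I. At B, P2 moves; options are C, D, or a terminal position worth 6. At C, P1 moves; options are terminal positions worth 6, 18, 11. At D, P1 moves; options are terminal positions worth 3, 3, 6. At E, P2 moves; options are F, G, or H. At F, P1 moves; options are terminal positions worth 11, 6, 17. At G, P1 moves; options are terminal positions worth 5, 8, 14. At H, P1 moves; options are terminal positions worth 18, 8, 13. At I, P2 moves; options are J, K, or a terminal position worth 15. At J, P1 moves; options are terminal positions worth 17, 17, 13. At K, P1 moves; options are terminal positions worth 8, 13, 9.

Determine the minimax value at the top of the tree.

C (P1): max(6, 18, 11) = 18
D (P1): max(3, 3, 6) = 6
B (P2): min(18, 6, 6) = 6
F (P1): max(11, 6, 17) = 17
G (P1): max(5, 8, 14) = 14
H (P1): max(18, 8, 13) = 18
E (P2): min(17, 14, 18) = 14
J (P1): max(17, 17, 13) = 17
K (P1): max(8, 13, 9) = 13
I (P2): min(17, 13, 15) = 13
Root (P1): max(6, 14, 13) = 14

14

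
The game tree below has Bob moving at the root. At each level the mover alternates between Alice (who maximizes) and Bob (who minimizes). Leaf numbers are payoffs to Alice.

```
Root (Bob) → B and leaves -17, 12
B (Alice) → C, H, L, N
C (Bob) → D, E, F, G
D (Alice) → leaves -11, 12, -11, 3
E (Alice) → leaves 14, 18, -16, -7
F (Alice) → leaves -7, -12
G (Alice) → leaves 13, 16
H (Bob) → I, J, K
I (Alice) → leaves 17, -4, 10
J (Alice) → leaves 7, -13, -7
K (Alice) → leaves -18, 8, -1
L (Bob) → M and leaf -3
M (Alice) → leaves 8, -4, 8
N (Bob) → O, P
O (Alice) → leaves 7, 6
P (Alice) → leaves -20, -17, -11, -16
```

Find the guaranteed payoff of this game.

D (Alice): max(-11, 12, -11, 3) = 12
E (Alice): max(14, 18, -16, -7) = 18
F (Alice): max(-7, -12) = -7
G (Alice): max(13, 16) = 16
C (Bob): min(12, 18, -7, 16) = -7
I (Alice): max(17, -4, 10) = 17
J (Alice): max(7, -13, -7) = 7
K (Alice): max(-18, 8, -1) = 8
H (Bob): min(17, 7, 8) = 7
M (Alice): max(8, -4, 8) = 8
L (Bob): min(8, -3) = -3
O (Alice): max(7, 6) = 7
P (Alice): max(-20, -17, -11, -16) = -11
N (Bob): min(7, -11) = -11
B (Alice): max(-7, 7, -3, -11) = 7
Root (Bob): min(7, -17, 12) = -17

-17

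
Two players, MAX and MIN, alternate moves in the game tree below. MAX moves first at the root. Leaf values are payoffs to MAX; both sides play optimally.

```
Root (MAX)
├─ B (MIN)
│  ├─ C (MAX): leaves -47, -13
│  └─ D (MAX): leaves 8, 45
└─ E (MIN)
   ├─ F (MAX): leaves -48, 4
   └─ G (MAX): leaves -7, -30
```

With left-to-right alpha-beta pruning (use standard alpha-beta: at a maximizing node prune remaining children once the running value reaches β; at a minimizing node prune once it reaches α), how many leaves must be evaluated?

7

C [α=-∞,β=+∞]: v=-13
D [α=-∞,β=-13]: v=8 after child 1 ≥ β → β-cutoff, skip 1
B [α=-∞,β=+∞]: v=-13
F [α=-13,β=+∞]: v=4
G [α=-13,β=4]: v=-7
E [α=-13,β=+∞]: v=-7
Root [α=-∞,β=+∞]: v=-7
Leaves evaluated: 7 of 8.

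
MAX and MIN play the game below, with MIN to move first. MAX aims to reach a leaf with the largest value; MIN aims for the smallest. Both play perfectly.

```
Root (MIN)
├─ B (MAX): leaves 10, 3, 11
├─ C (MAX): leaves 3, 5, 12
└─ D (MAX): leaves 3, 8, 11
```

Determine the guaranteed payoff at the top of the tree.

11

B (MAX): max(10, 3, 11) = 11
C (MAX): max(3, 5, 12) = 12
D (MAX): max(3, 8, 11) = 11
Root (MIN): min(11, 12, 11) = 11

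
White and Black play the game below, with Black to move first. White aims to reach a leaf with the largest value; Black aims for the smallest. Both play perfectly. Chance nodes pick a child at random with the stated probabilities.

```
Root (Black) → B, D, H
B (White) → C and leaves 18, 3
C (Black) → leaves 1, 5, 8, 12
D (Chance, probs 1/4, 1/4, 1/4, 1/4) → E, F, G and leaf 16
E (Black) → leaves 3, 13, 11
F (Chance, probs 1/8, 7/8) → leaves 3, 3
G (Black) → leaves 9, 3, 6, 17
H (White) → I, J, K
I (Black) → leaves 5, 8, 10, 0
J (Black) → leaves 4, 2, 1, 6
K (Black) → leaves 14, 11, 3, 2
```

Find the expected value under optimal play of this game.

C (Black): min(1, 5, 8, 12) = 1
B (White): max(1, 18, 3) = 18
E (Black): min(3, 13, 11) = 3
F (Chance): 1/8·3 + 7/8·3 = 3
G (Black): min(9, 3, 6, 17) = 3
D (Chance): 1/4·3 + 1/4·3 + 1/4·3 + 1/4·16 = 6.25
I (Black): min(5, 8, 10, 0) = 0
J (Black): min(4, 2, 1, 6) = 1
K (Black): min(14, 11, 3, 2) = 2
H (White): max(0, 1, 2) = 2
Root (Black): min(18, 6.25, 2) = 2

2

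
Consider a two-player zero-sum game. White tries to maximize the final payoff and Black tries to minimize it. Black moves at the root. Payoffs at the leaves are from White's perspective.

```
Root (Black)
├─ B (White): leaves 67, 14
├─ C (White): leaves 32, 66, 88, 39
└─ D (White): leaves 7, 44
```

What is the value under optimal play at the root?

44

B (White): max(67, 14) = 67
C (White): max(32, 66, 88, 39) = 88
D (White): max(7, 44) = 44
Root (Black): min(67, 88, 44) = 44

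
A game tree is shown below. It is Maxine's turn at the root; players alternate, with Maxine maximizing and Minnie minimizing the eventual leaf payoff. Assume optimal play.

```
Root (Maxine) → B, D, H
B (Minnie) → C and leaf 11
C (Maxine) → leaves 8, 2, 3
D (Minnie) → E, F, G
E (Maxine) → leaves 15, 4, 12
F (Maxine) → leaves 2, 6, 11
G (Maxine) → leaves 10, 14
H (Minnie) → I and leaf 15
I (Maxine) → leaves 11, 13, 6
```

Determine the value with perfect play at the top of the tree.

C (Maxine): max(8, 2, 3) = 8
B (Minnie): min(8, 11) = 8
E (Maxine): max(15, 4, 12) = 15
F (Maxine): max(2, 6, 11) = 11
G (Maxine): max(10, 14) = 14
D (Minnie): min(15, 11, 14) = 11
I (Maxine): max(11, 13, 6) = 13
H (Minnie): min(13, 15) = 13
Root (Maxine): max(8, 11, 13) = 13

13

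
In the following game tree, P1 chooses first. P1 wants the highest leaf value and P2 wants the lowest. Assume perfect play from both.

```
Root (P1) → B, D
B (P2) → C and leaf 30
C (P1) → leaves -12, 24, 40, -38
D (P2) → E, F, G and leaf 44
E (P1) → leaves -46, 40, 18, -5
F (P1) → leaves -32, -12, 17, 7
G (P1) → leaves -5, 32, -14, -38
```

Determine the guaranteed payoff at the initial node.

30

C (P1): max(-12, 24, 40, -38) = 40
B (P2): min(40, 30) = 30
E (P1): max(-46, 40, 18, -5) = 40
F (P1): max(-32, -12, 17, 7) = 17
G (P1): max(-5, 32, -14, -38) = 32
D (P2): min(40, 17, 32, 44) = 17
Root (P1): max(30, 17) = 30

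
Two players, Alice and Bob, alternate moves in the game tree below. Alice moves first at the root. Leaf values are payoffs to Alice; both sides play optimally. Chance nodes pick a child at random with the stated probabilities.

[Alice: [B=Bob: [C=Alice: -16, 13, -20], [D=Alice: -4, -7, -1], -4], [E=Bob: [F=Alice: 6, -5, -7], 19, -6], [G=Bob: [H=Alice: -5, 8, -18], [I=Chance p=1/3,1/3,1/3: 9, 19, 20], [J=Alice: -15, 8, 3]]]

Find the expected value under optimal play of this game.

8

C (Alice): max(-16, 13, -20) = 13
D (Alice): max(-4, -7, -1) = -1
B (Bob): min(13, -1, -4) = -4
F (Alice): max(6, -5, -7) = 6
E (Bob): min(6, 19, -6) = -6
H (Alice): max(-5, 8, -18) = 8
I (Chance): 1/3·9 + 1/3·19 + 1/3·20 = 16
J (Alice): max(-15, 8, 3) = 8
G (Bob): min(8, 16, 8) = 8
Root (Alice): max(-4, -6, 8) = 8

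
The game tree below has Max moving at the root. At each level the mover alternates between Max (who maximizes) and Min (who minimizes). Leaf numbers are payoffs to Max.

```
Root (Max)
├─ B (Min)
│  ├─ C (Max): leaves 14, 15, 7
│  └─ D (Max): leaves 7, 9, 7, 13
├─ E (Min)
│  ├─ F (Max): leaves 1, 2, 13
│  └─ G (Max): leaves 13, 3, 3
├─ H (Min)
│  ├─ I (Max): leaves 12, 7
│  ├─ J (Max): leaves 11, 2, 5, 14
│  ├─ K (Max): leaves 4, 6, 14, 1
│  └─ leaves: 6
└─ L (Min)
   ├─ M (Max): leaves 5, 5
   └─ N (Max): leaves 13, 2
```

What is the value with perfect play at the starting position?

C (Max): max(14, 15, 7) = 15
D (Max): max(7, 9, 7, 13) = 13
B (Min): min(15, 13) = 13
F (Max): max(1, 2, 13) = 13
G (Max): max(13, 3, 3) = 13
E (Min): min(13, 13) = 13
I (Max): max(12, 7) = 12
J (Max): max(11, 2, 5, 14) = 14
K (Max): max(4, 6, 14, 1) = 14
H (Min): min(12, 14, 14, 6) = 6
M (Max): max(5, 5) = 5
N (Max): max(13, 2) = 13
L (Min): min(5, 13) = 5
Root (Max): max(13, 13, 6, 5) = 13

13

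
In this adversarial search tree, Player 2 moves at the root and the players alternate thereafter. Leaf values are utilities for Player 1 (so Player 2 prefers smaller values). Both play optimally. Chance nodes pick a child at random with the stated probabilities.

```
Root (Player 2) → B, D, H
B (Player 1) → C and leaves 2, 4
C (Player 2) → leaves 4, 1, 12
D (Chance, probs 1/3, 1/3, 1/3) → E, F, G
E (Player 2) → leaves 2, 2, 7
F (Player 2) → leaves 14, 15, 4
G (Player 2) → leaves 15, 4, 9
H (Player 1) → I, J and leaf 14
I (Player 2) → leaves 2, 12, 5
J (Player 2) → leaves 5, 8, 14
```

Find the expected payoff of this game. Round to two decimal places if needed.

C (Player 2): min(4, 1, 12) = 1
B (Player 1): max(1, 2, 4) = 4
E (Player 2): min(2, 2, 7) = 2
F (Player 2): min(14, 15, 4) = 4
G (Player 2): min(15, 4, 9) = 4
D (Chance): 1/3·2 + 1/3·4 + 1/3·4 = 3.33
I (Player 2): min(2, 12, 5) = 2
J (Player 2): min(5, 8, 14) = 5
H (Player 1): max(2, 5, 14) = 14
Root (Player 2): min(4, 3.33, 14) = 3.33

3.33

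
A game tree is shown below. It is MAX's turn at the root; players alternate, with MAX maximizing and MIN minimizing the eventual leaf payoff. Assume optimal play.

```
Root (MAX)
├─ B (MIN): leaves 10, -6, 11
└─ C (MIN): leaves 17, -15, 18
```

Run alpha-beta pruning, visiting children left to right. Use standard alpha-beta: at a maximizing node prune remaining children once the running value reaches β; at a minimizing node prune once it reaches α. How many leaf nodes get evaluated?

B [α=-∞,β=+∞]: v=-6
C [α=-6,β=+∞]: v=-15 after child 2 ≤ α → α-cutoff, skip 1
Root [α=-∞,β=+∞]: v=-6
Leaves evaluated: 5 of 6.

5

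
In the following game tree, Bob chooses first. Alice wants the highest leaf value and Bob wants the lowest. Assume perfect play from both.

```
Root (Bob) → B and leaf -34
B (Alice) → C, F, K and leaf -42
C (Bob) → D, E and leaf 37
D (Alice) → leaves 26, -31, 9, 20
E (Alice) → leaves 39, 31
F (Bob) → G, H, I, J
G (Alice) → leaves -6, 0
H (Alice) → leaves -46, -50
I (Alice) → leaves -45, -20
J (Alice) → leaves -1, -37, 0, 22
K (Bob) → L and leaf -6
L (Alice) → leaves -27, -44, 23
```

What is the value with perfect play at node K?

L: max(-27, -44, 23) = 23
K: min(23, -6) = -6

-6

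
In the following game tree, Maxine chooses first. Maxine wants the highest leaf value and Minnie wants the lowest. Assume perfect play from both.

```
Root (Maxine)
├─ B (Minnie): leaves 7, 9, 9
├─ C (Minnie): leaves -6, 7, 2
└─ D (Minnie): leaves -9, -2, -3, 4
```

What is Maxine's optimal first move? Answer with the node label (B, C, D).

B

B (Minnie): min(7, 9, 9) = 7
C (Minnie): min(-6, 7, 2) = -6
D (Minnie): min(-9, -2, -3, 4) = -9
Root (Maxine): max(7, -6, -9) = 7
Maxine picks the child with the highest value: B (value 7).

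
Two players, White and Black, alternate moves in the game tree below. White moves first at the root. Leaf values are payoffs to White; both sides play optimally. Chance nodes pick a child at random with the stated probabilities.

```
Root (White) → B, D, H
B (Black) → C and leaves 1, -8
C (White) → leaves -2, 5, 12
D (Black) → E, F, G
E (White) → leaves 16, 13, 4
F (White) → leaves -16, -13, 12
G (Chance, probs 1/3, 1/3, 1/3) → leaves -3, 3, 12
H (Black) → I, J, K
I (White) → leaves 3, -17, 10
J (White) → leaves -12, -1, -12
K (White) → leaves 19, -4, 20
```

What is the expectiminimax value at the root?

C (White): max(-2, 5, 12) = 12
B (Black): min(12, 1, -8) = -8
E (White): max(16, 13, 4) = 16
F (White): max(-16, -13, 12) = 12
G (Chance): 1/3·-3 + 1/3·3 + 1/3·12 = 4
D (Black): min(16, 12, 4) = 4
I (White): max(3, -17, 10) = 10
J (White): max(-12, -1, -12) = -1
K (White): max(19, -4, 20) = 20
H (Black): min(10, -1, 20) = -1
Root (White): max(-8, 4, -1) = 4

4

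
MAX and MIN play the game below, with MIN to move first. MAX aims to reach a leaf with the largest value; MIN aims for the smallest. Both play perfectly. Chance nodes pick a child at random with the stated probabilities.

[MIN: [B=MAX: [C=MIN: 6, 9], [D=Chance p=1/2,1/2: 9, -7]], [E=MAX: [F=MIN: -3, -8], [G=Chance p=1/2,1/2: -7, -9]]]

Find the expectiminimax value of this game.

C (MIN): min(6, 9) = 6
D (Chance): 1/2·9 + 1/2·-7 = 1
B (MAX): max(6, 1) = 6
F (MIN): min(-3, -8) = -8
G (Chance): 1/2·-7 + 1/2·-9 = -8
E (MAX): max(-8, -8) = -8
Root (MIN): min(6, -8) = -8

-8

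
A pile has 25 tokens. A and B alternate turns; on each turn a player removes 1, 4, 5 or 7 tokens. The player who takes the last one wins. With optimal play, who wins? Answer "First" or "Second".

Mark each pile size as W (mover wins) or L (mover loses):
i:   0  1  2  3  4  5  6  7  8  9 10 11 12 13 14 15 16 17 18 19 20 21 22 23 24 25
     L  W  L  W  W  W  W  W  L  W  L  W  W  W  W  W  L  W  L  W  W  W  W  W  L  W
Position 25 is W, so the first player wins.

First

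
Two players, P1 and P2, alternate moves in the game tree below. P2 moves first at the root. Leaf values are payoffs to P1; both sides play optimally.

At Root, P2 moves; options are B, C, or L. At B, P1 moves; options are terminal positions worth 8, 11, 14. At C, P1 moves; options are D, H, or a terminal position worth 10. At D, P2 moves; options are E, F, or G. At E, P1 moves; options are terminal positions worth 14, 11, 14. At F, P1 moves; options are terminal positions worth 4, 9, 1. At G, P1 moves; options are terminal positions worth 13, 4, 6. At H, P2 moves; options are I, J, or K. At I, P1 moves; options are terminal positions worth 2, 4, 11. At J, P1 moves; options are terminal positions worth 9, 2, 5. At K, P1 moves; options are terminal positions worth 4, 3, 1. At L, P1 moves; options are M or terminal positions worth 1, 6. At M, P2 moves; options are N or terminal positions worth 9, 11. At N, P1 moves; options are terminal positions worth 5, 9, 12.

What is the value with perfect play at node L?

9

N: max(5, 9, 12) = 12
M: min(12, 9, 11) = 9
L: max(9, 1, 6) = 9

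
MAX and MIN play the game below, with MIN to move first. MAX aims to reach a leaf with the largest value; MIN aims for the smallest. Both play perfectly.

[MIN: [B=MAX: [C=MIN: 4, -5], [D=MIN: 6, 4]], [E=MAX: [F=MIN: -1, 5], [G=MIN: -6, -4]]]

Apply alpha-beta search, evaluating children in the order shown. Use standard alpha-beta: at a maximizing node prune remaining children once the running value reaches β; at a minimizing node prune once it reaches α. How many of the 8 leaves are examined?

C [α=-∞,β=+∞]: v=-5
D [α=-5,β=+∞]: v=4
B [α=-∞,β=+∞]: v=4
F [α=-∞,β=4]: v=-1
G [α=-1,β=4]: v=-6 after child 1 ≤ α → α-cutoff, skip 1
E [α=-∞,β=4]: v=-1
Root [α=-∞,β=+∞]: v=-1
Leaves evaluated: 7 of 8.

7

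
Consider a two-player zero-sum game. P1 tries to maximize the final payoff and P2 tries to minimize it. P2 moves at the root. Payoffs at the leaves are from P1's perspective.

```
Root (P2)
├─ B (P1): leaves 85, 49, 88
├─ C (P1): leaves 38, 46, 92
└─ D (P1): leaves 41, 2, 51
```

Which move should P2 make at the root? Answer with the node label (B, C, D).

B (P1): max(85, 49, 88) = 88
C (P1): max(38, 46, 92) = 92
D (P1): max(41, 2, 51) = 51
Root (P2): min(88, 92, 51) = 51
P2 picks the child with the lowest value: D (value 51).

D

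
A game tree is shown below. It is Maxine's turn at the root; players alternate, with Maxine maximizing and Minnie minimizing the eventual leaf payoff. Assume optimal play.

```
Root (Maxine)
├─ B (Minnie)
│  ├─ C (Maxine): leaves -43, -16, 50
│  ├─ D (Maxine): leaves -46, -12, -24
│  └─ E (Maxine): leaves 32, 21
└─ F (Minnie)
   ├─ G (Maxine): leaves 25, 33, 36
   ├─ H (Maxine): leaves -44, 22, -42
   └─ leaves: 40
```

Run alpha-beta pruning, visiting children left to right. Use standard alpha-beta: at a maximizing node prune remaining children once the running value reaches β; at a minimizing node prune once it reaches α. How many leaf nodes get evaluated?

14

C [α=-∞,β=+∞]: v=50
D [α=-∞,β=50]: v=-12
E [α=-∞,β=-12]: v=32 after child 1 ≥ β → β-cutoff, skip 1
B [α=-∞,β=+∞]: v=-12
G [α=-12,β=+∞]: v=36
H [α=-12,β=36]: v=22
F [α=-12,β=+∞]: v=22
Root [α=-∞,β=+∞]: v=22
Leaves evaluated: 14 of 15.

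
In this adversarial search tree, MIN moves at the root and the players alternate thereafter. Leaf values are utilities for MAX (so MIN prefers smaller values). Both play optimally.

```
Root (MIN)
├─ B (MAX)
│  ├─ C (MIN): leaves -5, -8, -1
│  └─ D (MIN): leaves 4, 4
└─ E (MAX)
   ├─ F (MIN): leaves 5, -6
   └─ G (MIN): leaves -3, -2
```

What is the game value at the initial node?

-3

C (MIN): min(-5, -8, -1) = -8
D (MIN): min(4, 4) = 4
B (MAX): max(-8, 4) = 4
F (MIN): min(5, -6) = -6
G (MIN): min(-3, -2) = -3
E (MAX): max(-6, -3) = -3
Root (MIN): min(4, -3) = -3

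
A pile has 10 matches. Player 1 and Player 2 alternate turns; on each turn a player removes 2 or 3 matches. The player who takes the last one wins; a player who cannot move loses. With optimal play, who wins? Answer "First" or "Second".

Compute winning (W) and losing (L) positions by backward induction:
i:   0  1  2  3  4  5  6  7  8  9 10
     L  L  W  W  W  L  L  W  W  W  L
Position 10 is L, so the second player wins.

Second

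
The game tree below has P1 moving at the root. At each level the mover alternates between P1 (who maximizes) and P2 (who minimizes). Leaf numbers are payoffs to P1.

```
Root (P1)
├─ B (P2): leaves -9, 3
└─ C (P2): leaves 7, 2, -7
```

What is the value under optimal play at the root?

B (P2): min(-9, 3) = -9
C (P2): min(7, 2, -7) = -7
Root (P1): max(-9, -7) = -7

-7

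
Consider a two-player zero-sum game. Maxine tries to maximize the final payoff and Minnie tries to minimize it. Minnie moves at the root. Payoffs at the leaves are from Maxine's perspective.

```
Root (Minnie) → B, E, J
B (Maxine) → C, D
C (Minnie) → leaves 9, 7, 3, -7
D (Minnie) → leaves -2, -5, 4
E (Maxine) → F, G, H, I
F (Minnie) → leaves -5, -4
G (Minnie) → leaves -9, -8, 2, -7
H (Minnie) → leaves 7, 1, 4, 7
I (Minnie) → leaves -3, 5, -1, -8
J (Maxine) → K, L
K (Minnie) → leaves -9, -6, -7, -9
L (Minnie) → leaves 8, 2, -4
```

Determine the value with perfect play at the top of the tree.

-5

C (Minnie): min(9, 7, 3, -7) = -7
D (Minnie): min(-2, -5, 4) = -5
B (Maxine): max(-7, -5) = -5
F (Minnie): min(-5, -4) = -5
G (Minnie): min(-9, -8, 2, -7) = -9
H (Minnie): min(7, 1, 4, 7) = 1
I (Minnie): min(-3, 5, -1, -8) = -8
E (Maxine): max(-5, -9, 1, -8) = 1
K (Minnie): min(-9, -6, -7, -9) = -9
L (Minnie): min(8, 2, -4) = -4
J (Maxine): max(-9, -4) = -4
Root (Minnie): min(-5, 1, -4) = -5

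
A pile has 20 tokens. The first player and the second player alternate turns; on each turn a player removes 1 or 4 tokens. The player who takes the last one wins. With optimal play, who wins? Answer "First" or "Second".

Mark each pile size as W (mover wins) or L (mover loses):
i:   0  1  2  3  4  5  6  7  8  9 10 11 12 13 14 15 16 17 18 19 20
     L  W  L  W  W  L  W  L  W  W  L  W  L  W  W  L  W  L  W  W  L
Position 20 is L, so the second player wins.

Second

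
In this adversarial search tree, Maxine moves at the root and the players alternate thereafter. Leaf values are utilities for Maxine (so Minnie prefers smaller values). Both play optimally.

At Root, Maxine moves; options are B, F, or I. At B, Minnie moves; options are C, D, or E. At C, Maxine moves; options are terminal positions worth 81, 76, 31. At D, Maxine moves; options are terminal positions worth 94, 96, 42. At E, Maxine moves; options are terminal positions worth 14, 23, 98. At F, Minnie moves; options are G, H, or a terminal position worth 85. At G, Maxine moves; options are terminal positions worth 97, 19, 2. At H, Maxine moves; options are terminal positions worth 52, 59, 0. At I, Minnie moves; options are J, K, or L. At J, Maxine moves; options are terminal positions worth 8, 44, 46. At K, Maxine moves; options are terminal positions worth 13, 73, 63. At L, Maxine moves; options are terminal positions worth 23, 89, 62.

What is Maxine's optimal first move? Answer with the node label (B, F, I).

B

C (Maxine): max(81, 76, 31) = 81
D (Maxine): max(94, 96, 42) = 96
E (Maxine): max(14, 23, 98) = 98
B (Minnie): min(81, 96, 98) = 81
G (Maxine): max(97, 19, 2) = 97
H (Maxine): max(52, 59, 0) = 59
F (Minnie): min(97, 59, 85) = 59
J (Maxine): max(8, 44, 46) = 46
K (Maxine): max(13, 73, 63) = 73
L (Maxine): max(23, 89, 62) = 89
I (Minnie): min(46, 73, 89) = 46
Root (Maxine): max(81, 59, 46) = 81
Maxine picks the child with the highest value: B (value 81).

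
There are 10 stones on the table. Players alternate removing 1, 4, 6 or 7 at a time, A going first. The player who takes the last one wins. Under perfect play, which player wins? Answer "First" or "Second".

Second

Compute winning (W) and losing (L) positions by backward induction:
i:   0  1  2  3  4  5  6  7  8  9 10
     L  W  L  W  W  L  W  W  W  W  L
Position 10 is L, so the second player wins.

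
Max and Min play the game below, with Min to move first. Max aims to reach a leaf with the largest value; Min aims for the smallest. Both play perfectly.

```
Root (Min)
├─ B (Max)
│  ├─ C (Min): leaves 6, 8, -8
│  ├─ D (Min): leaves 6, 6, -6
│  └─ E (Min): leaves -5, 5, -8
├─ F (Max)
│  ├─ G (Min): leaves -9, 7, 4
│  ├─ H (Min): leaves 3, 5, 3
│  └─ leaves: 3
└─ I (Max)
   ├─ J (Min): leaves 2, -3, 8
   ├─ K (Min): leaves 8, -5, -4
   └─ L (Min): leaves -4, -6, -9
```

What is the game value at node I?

J: min(2, -3, 8) = -3
K: min(8, -5, -4) = -5
L: min(-4, -6, -9) = -9
I: max(-3, -5, -9) = -3

-3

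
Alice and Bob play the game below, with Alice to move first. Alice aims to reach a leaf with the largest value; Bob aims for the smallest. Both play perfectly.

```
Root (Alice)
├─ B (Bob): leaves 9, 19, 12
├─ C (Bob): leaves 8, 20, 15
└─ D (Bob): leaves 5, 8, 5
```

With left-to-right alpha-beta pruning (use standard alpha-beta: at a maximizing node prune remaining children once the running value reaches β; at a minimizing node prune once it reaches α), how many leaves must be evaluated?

B [α=-∞,β=+∞]: v=9
C [α=9,β=+∞]: v=8 after child 1 ≤ α → α-cutoff, skip 2
D [α=9,β=+∞]: v=5 after child 1 ≤ α → α-cutoff, skip 2
Root [α=-∞,β=+∞]: v=9
Leaves evaluated: 5 of 9.

5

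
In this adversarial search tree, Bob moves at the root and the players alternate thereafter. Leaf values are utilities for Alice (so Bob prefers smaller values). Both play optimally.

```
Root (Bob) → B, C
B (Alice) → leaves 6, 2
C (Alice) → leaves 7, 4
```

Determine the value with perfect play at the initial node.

6

B (Alice): max(6, 2) = 6
C (Alice): max(7, 4) = 7
Root (Bob): min(6, 7) = 6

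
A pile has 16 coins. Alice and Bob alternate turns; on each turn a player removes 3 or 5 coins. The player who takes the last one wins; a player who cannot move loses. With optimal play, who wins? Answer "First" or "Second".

Second

Positions where the player to move wins (W) vs loses (L):
i:   0  1  2  3  4  5  6  7  8  9 10 11 12 13 14 15 16
     L  L  L  W  W  W  W  W  L  L  L  W  W  W  W  W  L
Position 16 is L, so the second player wins.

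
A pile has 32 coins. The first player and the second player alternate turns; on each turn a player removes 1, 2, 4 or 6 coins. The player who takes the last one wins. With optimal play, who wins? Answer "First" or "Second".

W/L table (W = player to move can force a win):
i:   0  1  2  3  4  5  6  7  8  9 10 11 12 13 14 15 16 17 18 19 20 21 22 23 24 25 26 27 28 29 30 31 32
     L  W  W  L  W  W  W  W  L  W  W  L  W  W  W  W  L  W  W  L  W  W  W  W  L  W  W  L  W  W  W  W  L
Position 32 is L, so the second player wins.

Second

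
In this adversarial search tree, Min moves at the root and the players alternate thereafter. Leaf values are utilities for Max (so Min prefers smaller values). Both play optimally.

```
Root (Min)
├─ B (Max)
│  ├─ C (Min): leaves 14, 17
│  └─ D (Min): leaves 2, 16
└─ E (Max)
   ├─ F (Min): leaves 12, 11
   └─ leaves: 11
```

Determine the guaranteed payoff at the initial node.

11

C (Min): min(14, 17) = 14
D (Min): min(2, 16) = 2
B (Max): max(14, 2) = 14
F (Min): min(12, 11) = 11
E (Max): max(11, 11) = 11
Root (Min): min(14, 11) = 11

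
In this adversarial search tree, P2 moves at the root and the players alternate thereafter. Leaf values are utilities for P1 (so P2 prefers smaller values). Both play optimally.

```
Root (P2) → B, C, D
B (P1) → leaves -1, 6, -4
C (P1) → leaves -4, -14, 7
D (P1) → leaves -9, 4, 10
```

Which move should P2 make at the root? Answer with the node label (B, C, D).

B (P1): max(-1, 6, -4) = 6
C (P1): max(-4, -14, 7) = 7
D (P1): max(-9, 4, 10) = 10
Root (P2): min(6, 7, 10) = 6
P2 picks the child with the lowest value: B (value 6).

B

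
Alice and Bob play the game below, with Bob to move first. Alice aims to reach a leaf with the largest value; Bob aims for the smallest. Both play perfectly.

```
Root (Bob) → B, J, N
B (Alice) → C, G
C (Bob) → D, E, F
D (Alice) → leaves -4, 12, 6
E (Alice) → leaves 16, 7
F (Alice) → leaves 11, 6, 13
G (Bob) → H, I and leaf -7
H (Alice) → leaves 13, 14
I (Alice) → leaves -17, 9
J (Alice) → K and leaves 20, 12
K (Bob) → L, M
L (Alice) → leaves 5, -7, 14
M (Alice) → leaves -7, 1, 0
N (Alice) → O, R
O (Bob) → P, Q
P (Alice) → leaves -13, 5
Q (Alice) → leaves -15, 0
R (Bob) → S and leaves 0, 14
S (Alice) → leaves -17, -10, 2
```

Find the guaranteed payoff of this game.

D (Alice): max(-4, 12, 6) = 12
E (Alice): max(16, 7) = 16
F (Alice): max(11, 6, 13) = 13
C (Bob): min(12, 16, 13) = 12
H (Alice): max(13, 14) = 14
I (Alice): max(-17, 9) = 9
G (Bob): min(14, 9, -7) = -7
B (Alice): max(12, -7) = 12
L (Alice): max(5, -7, 14) = 14
M (Alice): max(-7, 1, 0) = 1
K (Bob): min(14, 1) = 1
J (Alice): max(1, 20, 12) = 20
P (Alice): max(-13, 5) = 5
Q (Alice): max(-15, 0) = 0
O (Bob): min(5, 0) = 0
S (Alice): max(-17, -10, 2) = 2
R (Bob): min(2, 0, 14) = 0
N (Alice): max(0, 0) = 0
Root (Bob): min(12, 20, 0) = 0

0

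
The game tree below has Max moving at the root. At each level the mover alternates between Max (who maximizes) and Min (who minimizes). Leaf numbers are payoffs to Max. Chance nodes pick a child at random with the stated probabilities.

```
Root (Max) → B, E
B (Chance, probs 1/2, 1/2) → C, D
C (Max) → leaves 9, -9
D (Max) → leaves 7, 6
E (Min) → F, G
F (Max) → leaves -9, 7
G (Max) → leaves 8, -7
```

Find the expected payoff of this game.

8

C (Max): max(9, -9) = 9
D (Max): max(7, 6) = 7
B (Chance): 1/2·9 + 1/2·7 = 8
F (Max): max(-9, 7) = 7
G (Max): max(8, -7) = 8
E (Min): min(7, 8) = 7
Root (Max): max(8, 7) = 8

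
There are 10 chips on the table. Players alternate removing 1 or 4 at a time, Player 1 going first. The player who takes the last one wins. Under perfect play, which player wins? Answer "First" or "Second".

W/L table (W = player to move can force a win):
i:   0  1  2  3  4  5  6  7  8  9 10
     L  W  L  W  W  L  W  L  W  W  L
Position 10 is L, so the second player wins.

Second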